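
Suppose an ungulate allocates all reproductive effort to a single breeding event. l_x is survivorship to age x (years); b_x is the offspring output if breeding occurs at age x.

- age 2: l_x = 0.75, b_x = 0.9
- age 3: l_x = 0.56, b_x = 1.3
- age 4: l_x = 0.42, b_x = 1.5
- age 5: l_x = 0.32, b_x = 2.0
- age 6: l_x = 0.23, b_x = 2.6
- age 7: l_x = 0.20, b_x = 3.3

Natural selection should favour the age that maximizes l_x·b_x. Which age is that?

3

Expected offspring if breeding at age x = l_x × b_x:
  age 2: 0.75 × 0.9 = 0.675
  age 3: 0.56 × 1.3 = 0.728
  age 4: 0.42 × 1.5 = 0.630
  age 5: 0.32 × 2.0 = 0.640
  age 6: 0.23 × 2.6 = 0.598
  age 7: 0.20 × 3.3 = 0.660
Maximum at age 3 (0.728).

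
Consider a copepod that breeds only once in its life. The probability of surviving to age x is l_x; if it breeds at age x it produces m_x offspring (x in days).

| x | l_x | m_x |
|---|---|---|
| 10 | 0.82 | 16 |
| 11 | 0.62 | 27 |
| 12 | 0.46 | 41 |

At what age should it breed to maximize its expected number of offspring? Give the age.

12

Expected offspring if breeding at age x = l_x × m_x:
  age 10: 0.82 × 16 = 13.120
  age 11: 0.62 × 27 = 16.740
  age 12: 0.46 × 41 = 18.860
Maximum at age 12 (18.860).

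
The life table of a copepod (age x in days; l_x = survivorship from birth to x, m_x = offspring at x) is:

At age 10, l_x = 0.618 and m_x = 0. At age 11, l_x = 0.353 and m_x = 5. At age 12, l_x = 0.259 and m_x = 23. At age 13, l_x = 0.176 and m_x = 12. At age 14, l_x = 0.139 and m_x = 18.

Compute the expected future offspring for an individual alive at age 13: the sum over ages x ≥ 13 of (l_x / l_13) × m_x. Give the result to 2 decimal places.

26.22

l_13 = 0.176. Conditional survival from age 13 to x is l_x / l_13.
  x=13: (0.176/0.176) × 12 = 12.0000
  x=14: (0.139/0.176) × 18 = 14.2159
Sum = 12.0000 + 14.2159 = 26.2159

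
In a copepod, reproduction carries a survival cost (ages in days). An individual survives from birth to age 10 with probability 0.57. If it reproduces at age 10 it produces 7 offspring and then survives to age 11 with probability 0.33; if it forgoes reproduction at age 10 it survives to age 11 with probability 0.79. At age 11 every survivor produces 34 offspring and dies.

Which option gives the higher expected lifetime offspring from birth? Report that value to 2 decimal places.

15.31

breed at age 10: R₀ = 0.57 × (7 + 0.33 × 34) = 0.57 × 18.2200 = 10.3854
delay to age 11: R₀ = 0.57 × (0.79 × 34) = 0.57 × 26.8600 = 15.3102
Higher: delay to age 11 (15.3102).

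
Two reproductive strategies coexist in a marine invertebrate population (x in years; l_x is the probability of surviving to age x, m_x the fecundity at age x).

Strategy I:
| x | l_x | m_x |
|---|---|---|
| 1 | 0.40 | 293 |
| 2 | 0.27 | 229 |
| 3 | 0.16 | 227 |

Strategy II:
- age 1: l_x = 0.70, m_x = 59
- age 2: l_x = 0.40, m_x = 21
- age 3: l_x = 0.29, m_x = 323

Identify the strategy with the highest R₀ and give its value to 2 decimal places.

215.35

Strategy I: R₀ = 0.40×293 + 0.27×229 + 0.16×227 = 215.3500
Strategy II: R₀ = 0.70×59 + 0.40×21 + 0.29×323 = 143.3700
Highest R₀: strategy I with 215.3500.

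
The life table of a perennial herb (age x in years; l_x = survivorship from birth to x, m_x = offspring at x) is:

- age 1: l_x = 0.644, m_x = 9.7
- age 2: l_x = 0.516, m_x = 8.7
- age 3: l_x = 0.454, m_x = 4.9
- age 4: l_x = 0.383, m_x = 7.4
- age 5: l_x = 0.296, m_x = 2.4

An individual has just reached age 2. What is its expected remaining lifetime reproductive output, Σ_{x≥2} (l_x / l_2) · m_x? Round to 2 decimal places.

19.88

l_2 = 0.516. Conditional survival from age 2 to x is l_x / l_2.
  x=2: (0.516/0.516) × 8.7 = 8.7000
  x=3: (0.454/0.516) × 4.9 = 4.3112
  x=4: (0.383/0.516) × 7.4 = 5.4926
  x=5: (0.296/0.516) × 2.4 = 1.3767
Sum = 8.7000 + 4.3112 + 5.4926 + 1.3767 = 19.8806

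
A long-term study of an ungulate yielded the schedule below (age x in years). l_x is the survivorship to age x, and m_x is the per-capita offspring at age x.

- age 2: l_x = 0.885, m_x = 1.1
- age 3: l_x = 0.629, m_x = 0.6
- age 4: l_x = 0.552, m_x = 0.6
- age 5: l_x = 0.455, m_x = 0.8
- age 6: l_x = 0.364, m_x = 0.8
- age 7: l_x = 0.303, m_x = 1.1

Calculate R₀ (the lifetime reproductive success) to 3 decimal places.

R₀ = Σ l_x m_x:
  age 2: 0.885 × 1.1 = 0.9735
  age 3: 0.629 × 0.6 = 0.3774
  age 4: 0.552 × 0.6 = 0.3312
  age 5: 0.455 × 0.8 = 0.3640
  age 6: 0.364 × 0.8 = 0.2912
  age 7: 0.303 × 1.1 = 0.3333
R₀ = 0.9735 + 0.3774 + 0.3312 + 0.3640 + 0.2912 + 0.3333 = 2.6706

2.671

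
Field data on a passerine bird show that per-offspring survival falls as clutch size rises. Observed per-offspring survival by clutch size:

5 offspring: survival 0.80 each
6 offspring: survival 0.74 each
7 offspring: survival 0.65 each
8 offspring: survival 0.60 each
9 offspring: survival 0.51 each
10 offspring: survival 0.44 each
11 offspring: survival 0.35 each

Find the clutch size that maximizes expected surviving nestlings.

8

Expected surviving nestlings = c × s(c):
  c=5: 5 × 0.80 = 4.000
  c=6: 6 × 0.74 = 4.440
  c=7: 7 × 0.65 = 4.550
  c=8: 8 × 0.60 = 4.800
  c=9: 9 × 0.51 = 4.590
  c=10: 10 × 0.44 = 4.400
  c=11: 11 × 0.35 = 3.850
Maximum at c = 8 (4.800 surviving nestlings).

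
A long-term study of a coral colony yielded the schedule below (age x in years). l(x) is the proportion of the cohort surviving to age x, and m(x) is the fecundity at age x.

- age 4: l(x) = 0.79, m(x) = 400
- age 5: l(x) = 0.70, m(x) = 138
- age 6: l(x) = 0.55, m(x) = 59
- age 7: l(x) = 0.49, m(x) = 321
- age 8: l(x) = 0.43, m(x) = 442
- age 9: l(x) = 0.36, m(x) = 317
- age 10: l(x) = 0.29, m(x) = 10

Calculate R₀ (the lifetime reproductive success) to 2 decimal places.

909.42

R₀ = Σ l(x) m(x):
  age 4: 0.79 × 400 = 316.0000
  age 5: 0.70 × 138 = 96.6000
  age 6: 0.55 × 59 = 32.4500
  age 7: 0.49 × 321 = 157.2900
  age 8: 0.43 × 442 = 190.0600
  age 9: 0.36 × 317 = 114.1200
  age 10: 0.29 × 10 = 2.9000
R₀ = 316.0000 + 96.6000 + 32.4500 + 157.2900 + 190.0600 + 114.1200 + 2.9000 = 909.4200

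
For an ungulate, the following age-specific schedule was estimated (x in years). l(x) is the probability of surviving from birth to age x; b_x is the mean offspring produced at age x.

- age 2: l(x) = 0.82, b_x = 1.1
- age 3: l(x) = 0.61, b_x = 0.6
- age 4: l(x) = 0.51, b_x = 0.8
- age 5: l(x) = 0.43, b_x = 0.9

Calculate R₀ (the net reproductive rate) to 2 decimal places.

2.06

R₀ = Σ l(x) b_x:
  age 2: 0.82 × 1.1 = 0.9020
  age 3: 0.61 × 0.6 = 0.3660
  age 4: 0.51 × 0.8 = 0.4080
  age 5: 0.43 × 0.9 = 0.3870
R₀ = 0.9020 + 0.3660 + 0.4080 + 0.3870 = 2.0630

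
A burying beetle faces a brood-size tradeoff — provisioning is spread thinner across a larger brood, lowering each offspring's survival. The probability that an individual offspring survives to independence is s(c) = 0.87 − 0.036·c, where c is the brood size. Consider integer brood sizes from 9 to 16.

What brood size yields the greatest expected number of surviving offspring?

Expected surviving offspring = c × s(c):
  c=9: 9 × 0.546 = 4.914
  c=10: 10 × 0.510 = 5.100
  c=11: 11 × 0.474 = 5.214
  c=12: 12 × 0.438 = 5.256
  c=13: 13 × 0.402 = 5.226
  c=14: 14 × 0.366 = 5.124
  c=15: 15 × 0.330 = 4.950
  c=16: 16 × 0.294 = 4.704
Maximum at c = 12 (5.256 surviving offspring).

12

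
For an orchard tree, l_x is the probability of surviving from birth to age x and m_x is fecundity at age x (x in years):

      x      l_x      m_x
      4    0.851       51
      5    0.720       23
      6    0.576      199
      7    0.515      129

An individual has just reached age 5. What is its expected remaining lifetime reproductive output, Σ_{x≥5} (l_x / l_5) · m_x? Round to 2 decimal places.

l_5 = 0.720. Conditional survival from age 5 to x is l_x / l_5.
  x=5: (0.720/0.720) × 23 = 23.0000
  x=6: (0.576/0.720) × 199 = 159.2000
  x=7: (0.515/0.720) × 129 = 92.2708
Sum = 23.0000 + 159.2000 + 92.2708 = 274.4708

274.47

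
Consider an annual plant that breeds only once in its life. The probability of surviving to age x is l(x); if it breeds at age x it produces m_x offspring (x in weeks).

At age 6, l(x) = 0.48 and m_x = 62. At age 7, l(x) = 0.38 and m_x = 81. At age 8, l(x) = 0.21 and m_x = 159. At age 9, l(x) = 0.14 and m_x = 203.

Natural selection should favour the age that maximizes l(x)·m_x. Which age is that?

Expected offspring if breeding at age x = l(x) × m_x:
  age 6: 0.48 × 62 = 29.760
  age 7: 0.38 × 81 = 30.780
  age 8: 0.21 × 159 = 33.390
  age 9: 0.14 × 203 = 28.420
Maximum at age 8 (33.390).

8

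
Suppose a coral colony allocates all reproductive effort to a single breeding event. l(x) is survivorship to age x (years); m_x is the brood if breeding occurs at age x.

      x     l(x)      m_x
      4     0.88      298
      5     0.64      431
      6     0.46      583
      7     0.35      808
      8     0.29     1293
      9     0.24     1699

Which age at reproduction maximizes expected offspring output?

9

Expected offspring if breeding at age x = l(x) × m_x:
  age 4: 0.88 × 298 = 262.240
  age 5: 0.64 × 431 = 275.840
  age 6: 0.46 × 583 = 268.180
  age 7: 0.35 × 808 = 282.800
  age 8: 0.29 × 1293 = 374.970
  age 9: 0.24 × 1699 = 407.760
Maximum at age 9 (407.760).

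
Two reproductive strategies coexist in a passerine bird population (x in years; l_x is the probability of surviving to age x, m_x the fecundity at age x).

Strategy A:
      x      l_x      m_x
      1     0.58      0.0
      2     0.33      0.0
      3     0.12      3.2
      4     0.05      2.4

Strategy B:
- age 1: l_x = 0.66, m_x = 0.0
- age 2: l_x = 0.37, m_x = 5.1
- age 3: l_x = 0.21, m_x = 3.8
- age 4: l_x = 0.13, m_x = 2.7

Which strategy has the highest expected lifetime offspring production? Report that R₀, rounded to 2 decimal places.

3.04

Strategy A: R₀ = 0.58×0.0 + 0.33×0.0 + 0.12×3.2 + 0.05×2.4 = 0.5040
Strategy B: R₀ = 0.66×0.0 + 0.37×5.1 + 0.21×3.8 + 0.13×2.7 = 3.0360
Highest R₀: strategy B with 3.0360.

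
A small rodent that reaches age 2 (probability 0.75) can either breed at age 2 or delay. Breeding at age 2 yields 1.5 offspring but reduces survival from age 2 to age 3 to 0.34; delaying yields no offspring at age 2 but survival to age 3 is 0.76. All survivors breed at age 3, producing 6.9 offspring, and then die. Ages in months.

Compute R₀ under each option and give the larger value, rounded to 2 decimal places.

3.93

breed at age 2: R₀ = 0.75 × (1.5 + 0.34 × 6.9) = 0.75 × 3.8460 = 2.8845
delay to age 3: R₀ = 0.75 × (0.76 × 6.9) = 0.75 × 5.2440 = 3.9330
Higher: delay to age 3 (3.9330).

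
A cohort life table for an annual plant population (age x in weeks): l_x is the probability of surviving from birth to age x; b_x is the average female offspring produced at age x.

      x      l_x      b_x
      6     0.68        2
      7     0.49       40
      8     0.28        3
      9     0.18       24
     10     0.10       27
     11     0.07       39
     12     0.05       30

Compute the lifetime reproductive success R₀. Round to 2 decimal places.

R₀ = Σ l_x b_x:
  age 6: 0.68 × 2 = 1.3600
  age 7: 0.49 × 40 = 19.6000
  age 8: 0.28 × 3 = 0.8400
  age 9: 0.18 × 24 = 4.3200
  age 10: 0.10 × 27 = 2.7000
  age 11: 0.07 × 39 = 2.7300
  age 12: 0.05 × 30 = 1.5000
R₀ = 1.3600 + 19.6000 + 0.8400 + 4.3200 + 2.7000 + 2.7300 + 1.5000 = 33.0500

33.05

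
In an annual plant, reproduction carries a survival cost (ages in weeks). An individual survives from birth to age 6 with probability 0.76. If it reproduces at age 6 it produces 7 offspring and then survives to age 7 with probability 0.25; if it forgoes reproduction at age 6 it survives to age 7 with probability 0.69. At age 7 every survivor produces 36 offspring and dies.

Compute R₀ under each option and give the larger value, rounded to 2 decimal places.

breed at age 6: R₀ = 0.76 × (7 + 0.25 × 36) = 0.76 × 16.0000 = 12.1600
delay to age 7: R₀ = 0.76 × (0.69 × 36) = 0.76 × 24.8400 = 18.8784
Higher: delay to age 7 (18.8784).

18.88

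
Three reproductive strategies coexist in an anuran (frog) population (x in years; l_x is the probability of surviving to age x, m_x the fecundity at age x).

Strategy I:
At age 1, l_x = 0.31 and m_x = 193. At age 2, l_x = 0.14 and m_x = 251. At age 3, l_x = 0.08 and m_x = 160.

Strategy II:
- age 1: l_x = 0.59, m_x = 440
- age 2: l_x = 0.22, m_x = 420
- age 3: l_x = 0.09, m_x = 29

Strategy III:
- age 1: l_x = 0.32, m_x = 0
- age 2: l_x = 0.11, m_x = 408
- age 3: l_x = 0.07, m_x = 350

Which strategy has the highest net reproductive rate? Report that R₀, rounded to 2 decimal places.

Strategy I: R₀ = 0.31×193 + 0.14×251 + 0.08×160 = 107.7700
Strategy II: R₀ = 0.59×440 + 0.22×420 + 0.09×29 = 354.6100
Strategy III: R₀ = 0.32×0 + 0.11×408 + 0.07×350 = 69.3800
Highest R₀: strategy II with 354.6100.

354.61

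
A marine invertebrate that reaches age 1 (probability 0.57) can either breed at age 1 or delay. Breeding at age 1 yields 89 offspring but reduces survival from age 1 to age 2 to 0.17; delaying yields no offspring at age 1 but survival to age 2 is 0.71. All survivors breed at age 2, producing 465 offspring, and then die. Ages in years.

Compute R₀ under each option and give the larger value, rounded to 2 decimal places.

breed at age 1: R₀ = 0.57 × (89 + 0.17 × 465) = 0.57 × 168.0500 = 95.7885
delay to age 2: R₀ = 0.57 × (0.71 × 465) = 0.57 × 330.1500 = 188.1855
Higher: delay to age 2 (188.1855).

188.19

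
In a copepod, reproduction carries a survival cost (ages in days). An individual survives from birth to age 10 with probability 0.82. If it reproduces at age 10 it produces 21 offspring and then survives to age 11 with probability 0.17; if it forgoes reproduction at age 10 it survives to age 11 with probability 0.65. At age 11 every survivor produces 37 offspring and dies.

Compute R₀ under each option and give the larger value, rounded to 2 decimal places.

breed at age 10: R₀ = 0.82 × (21 + 0.17 × 37) = 0.82 × 27.2900 = 22.3778
delay to age 11: R₀ = 0.82 × (0.65 × 37) = 0.82 × 24.0500 = 19.7210
Higher: breed at age 10 (22.3778).

22.38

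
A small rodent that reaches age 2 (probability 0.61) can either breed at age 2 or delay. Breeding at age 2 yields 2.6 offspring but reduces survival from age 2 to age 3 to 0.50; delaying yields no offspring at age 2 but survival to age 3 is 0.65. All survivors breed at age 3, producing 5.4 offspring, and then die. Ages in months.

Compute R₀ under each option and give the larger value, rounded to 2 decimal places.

breed at age 2: R₀ = 0.61 × (2.6 + 0.50 × 5.4) = 0.61 × 5.3000 = 3.2330
delay to age 3: R₀ = 0.61 × (0.65 × 5.4) = 0.61 × 3.5100 = 2.1411
Higher: breed at age 2 (3.2330).

3.23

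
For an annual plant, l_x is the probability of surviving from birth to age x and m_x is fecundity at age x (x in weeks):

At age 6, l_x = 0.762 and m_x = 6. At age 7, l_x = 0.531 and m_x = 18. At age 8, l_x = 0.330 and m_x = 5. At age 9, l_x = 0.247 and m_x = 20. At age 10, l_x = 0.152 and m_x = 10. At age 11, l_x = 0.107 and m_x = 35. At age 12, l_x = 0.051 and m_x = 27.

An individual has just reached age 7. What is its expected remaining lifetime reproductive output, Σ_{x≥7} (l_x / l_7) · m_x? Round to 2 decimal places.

42.92

l_7 = 0.531. Conditional survival from age 7 to x is l_x / l_7.
  x=7: (0.531/0.531) × 18 = 18.0000
  x=8: (0.330/0.531) × 5 = 3.1073
  x=9: (0.247/0.531) × 20 = 9.3032
  x=10: (0.152/0.531) × 10 = 2.8625
  x=11: (0.107/0.531) × 35 = 7.0527
  x=12: (0.051/0.531) × 27 = 2.5932
Sum = 18.0000 + 3.1073 + 9.3032 + 2.8625 + 7.0527 + 2.5932 = 42.9190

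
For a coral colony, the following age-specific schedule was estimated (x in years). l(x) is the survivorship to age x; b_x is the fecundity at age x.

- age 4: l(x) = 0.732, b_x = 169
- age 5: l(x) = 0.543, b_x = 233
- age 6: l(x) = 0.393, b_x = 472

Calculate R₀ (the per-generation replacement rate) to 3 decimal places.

435.723

R₀ = Σ l(x) b_x:
  age 4: 0.732 × 169 = 123.7080
  age 5: 0.543 × 233 = 126.5190
  age 6: 0.393 × 472 = 185.4960
R₀ = 123.7080 + 126.5190 + 185.4960 = 435.7230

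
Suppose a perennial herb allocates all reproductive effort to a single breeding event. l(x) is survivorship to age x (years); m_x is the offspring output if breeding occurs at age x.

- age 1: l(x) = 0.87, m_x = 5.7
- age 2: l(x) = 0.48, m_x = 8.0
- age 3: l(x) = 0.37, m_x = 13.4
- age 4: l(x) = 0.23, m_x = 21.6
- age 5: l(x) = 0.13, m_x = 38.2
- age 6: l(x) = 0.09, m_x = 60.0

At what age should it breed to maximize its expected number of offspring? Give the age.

6

Expected offspring if breeding at age x = l(x) × m_x:
  age 1: 0.87 × 5.7 = 4.959
  age 2: 0.48 × 8.0 = 3.840
  age 3: 0.37 × 13.4 = 4.958
  age 4: 0.23 × 21.6 = 4.968
  age 5: 0.13 × 38.2 = 4.966
  age 6: 0.09 × 60.0 = 5.400
Maximum at age 6 (5.400).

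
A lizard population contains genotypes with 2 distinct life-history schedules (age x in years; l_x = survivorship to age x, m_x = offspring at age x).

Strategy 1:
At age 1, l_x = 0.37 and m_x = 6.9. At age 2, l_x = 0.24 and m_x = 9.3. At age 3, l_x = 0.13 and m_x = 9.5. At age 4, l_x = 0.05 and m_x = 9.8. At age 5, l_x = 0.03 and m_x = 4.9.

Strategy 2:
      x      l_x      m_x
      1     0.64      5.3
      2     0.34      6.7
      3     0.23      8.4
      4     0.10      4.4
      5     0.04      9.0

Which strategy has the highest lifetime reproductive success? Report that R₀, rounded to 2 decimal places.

Strategy 1: R₀ = 0.37×6.9 + 0.24×9.3 + 0.13×9.5 + 0.05×9.8 + 0.03×4.9 = 6.6570
Strategy 2: R₀ = 0.64×5.3 + 0.34×6.7 + 0.23×8.4 + 0.10×4.4 + 0.04×9.0 = 8.4020
Highest R₀: strategy 2 with 8.4020.

8.40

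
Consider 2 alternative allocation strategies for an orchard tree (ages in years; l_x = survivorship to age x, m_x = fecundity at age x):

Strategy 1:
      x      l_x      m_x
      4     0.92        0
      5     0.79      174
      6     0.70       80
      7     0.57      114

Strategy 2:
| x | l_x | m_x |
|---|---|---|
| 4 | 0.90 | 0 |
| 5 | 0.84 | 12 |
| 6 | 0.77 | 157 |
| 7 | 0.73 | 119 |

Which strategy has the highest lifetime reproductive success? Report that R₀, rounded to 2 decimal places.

258.44

Strategy 1: R₀ = 0.92×0 + 0.79×174 + 0.70×80 + 0.57×114 = 258.4400
Strategy 2: R₀ = 0.90×0 + 0.84×12 + 0.77×157 + 0.73×119 = 217.8400
Highest R₀: strategy 1 with 258.4400.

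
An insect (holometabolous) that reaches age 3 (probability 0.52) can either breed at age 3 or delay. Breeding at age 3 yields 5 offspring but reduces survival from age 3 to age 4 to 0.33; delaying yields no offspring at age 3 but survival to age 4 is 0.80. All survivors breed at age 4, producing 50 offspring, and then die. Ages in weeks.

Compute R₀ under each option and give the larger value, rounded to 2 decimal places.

20.80

breed at age 3: R₀ = 0.52 × (5 + 0.33 × 50) = 0.52 × 21.5000 = 11.1800
delay to age 4: R₀ = 0.52 × (0.80 × 50) = 0.52 × 40.0000 = 20.8000
Higher: delay to age 4 (20.8000).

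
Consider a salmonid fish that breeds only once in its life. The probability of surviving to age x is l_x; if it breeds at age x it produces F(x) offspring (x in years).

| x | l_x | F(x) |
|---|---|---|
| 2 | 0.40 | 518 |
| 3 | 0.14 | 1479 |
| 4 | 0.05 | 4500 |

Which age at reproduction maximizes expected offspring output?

4

Expected offspring if breeding at age x = l_x × F(x):
  age 2: 0.40 × 518 = 207.200
  age 3: 0.14 × 1479 = 207.060
  age 4: 0.05 × 4500 = 225.000
Maximum at age 4 (225.000).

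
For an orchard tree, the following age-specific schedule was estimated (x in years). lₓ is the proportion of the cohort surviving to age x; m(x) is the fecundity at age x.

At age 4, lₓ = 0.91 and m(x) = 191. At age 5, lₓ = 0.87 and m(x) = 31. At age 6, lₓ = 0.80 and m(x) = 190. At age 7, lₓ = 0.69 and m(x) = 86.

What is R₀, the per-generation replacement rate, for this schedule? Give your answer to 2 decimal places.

412.12

R₀ = Σ lₓ m(x):
  age 4: 0.91 × 191 = 173.8100
  age 5: 0.87 × 31 = 26.9700
  age 6: 0.80 × 190 = 152.0000
  age 7: 0.69 × 86 = 59.3400
R₀ = 173.8100 + 26.9700 + 152.0000 + 59.3400 = 412.1200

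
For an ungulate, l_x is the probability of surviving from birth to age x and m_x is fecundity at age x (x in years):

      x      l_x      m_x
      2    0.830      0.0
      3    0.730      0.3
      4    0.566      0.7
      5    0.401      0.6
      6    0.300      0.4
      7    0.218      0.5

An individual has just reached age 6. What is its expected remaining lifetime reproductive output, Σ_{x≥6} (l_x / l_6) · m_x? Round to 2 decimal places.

0.76

l_6 = 0.300. Conditional survival from age 6 to x is l_x / l_6.
  x=6: (0.300/0.300) × 0.4 = 0.4000
  x=7: (0.218/0.300) × 0.5 = 0.3633
Sum = 0.4000 + 0.3633 = 0.7633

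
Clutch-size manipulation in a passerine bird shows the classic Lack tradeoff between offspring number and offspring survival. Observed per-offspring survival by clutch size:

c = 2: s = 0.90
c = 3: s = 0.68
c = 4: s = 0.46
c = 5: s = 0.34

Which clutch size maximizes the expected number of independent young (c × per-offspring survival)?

3

Expected independent young = c × s(c):
  c=2: 2 × 0.90 = 1.800
  c=3: 3 × 0.68 = 2.040
  c=4: 4 × 0.46 = 1.840
  c=5: 5 × 0.34 = 1.700
Maximum at c = 3 (2.040 independent young).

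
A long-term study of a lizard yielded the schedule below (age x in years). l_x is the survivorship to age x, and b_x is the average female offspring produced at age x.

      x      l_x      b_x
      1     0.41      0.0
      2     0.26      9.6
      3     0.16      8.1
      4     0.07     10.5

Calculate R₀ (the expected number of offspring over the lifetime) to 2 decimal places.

4.53

R₀ = Σ l_x b_x:
  age 1: 0.41 × 0.0 = 0.0000
  age 2: 0.26 × 9.6 = 2.4960
  age 3: 0.16 × 8.1 = 1.2960
  age 4: 0.07 × 10.5 = 0.7350
R₀ = 0.0000 + 2.4960 + 1.2960 + 0.7350 = 4.5270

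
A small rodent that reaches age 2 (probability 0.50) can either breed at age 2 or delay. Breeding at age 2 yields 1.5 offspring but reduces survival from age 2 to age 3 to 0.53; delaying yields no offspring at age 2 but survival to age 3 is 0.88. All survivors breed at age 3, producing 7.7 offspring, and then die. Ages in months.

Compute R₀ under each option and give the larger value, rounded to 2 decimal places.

3.39

breed at age 2: R₀ = 0.50 × (1.5 + 0.53 × 7.7) = 0.50 × 5.5810 = 2.7905
delay to age 3: R₀ = 0.50 × (0.88 × 7.7) = 0.50 × 6.7760 = 3.3880
Higher: delay to age 3 (3.3880).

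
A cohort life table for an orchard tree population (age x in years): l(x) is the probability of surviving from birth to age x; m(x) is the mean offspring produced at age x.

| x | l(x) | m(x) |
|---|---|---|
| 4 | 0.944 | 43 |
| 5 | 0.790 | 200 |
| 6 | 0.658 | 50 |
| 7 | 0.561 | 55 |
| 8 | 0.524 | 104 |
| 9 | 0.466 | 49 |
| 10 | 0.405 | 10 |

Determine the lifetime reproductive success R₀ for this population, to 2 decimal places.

343.73

R₀ = Σ l(x) m(x):
  age 4: 0.944 × 43 = 40.5920
  age 5: 0.790 × 200 = 158.0000
  age 6: 0.658 × 50 = 32.9000
  age 7: 0.561 × 55 = 30.8550
  age 8: 0.524 × 104 = 54.4960
  age 9: 0.466 × 49 = 22.8340
  age 10: 0.405 × 10 = 4.0500
R₀ = 40.5920 + 158.0000 + 32.9000 + 30.8550 + 54.4960 + 22.8340 + 4.0500 = 343.7270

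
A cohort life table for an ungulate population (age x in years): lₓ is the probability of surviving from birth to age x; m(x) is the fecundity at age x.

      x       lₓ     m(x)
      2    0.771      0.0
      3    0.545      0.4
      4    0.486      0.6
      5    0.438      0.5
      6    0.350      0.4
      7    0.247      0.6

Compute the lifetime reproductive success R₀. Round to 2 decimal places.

1.02

R₀ = Σ lₓ m(x):
  age 2: 0.771 × 0.0 = 0.0000
  age 3: 0.545 × 0.4 = 0.2180
  age 4: 0.486 × 0.6 = 0.2916
  age 5: 0.438 × 0.5 = 0.2190
  age 6: 0.350 × 0.4 = 0.1400
  age 7: 0.247 × 0.6 = 0.1482
R₀ = 0.0000 + 0.2180 + 0.2916 + 0.2190 + 0.1400 + 0.1482 = 1.0168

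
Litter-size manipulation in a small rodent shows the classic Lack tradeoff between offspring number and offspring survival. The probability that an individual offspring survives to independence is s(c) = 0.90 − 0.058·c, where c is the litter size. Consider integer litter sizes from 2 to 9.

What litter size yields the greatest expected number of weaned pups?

8

Expected weaned pups = c × s(c):
  c=2: 2 × 0.784 = 1.568
  c=3: 3 × 0.726 = 2.178
  c=4: 4 × 0.668 = 2.672
  c=5: 5 × 0.610 = 3.050
  c=6: 6 × 0.552 = 3.312
  c=7: 7 × 0.494 = 3.458
  c=8: 8 × 0.436 = 3.488
  c=9: 9 × 0.378 = 3.402
Maximum at c = 8 (3.488 weaned pups).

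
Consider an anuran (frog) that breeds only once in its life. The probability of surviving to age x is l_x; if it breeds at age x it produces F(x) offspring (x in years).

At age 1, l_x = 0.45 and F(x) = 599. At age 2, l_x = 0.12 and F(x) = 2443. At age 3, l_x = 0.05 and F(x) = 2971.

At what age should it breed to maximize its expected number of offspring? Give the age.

2

Expected offspring if breeding at age x = l_x × F(x):
  age 1: 0.45 × 599 = 269.550
  age 2: 0.12 × 2443 = 293.160
  age 3: 0.05 × 2971 = 148.550
Maximum at age 2 (293.160).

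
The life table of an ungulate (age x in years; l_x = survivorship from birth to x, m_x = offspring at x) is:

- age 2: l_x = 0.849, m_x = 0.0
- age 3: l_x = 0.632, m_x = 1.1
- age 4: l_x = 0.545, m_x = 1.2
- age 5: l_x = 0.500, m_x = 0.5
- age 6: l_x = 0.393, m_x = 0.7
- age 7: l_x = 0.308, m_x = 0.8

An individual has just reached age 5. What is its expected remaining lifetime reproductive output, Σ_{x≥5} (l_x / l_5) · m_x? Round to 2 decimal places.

1.54

l_5 = 0.500. Conditional survival from age 5 to x is l_x / l_5.
  x=5: (0.500/0.500) × 0.5 = 0.5000
  x=6: (0.393/0.500) × 0.7 = 0.5502
  x=7: (0.308/0.500) × 0.8 = 0.4928
Sum = 0.5000 + 0.5502 + 0.4928 = 1.5430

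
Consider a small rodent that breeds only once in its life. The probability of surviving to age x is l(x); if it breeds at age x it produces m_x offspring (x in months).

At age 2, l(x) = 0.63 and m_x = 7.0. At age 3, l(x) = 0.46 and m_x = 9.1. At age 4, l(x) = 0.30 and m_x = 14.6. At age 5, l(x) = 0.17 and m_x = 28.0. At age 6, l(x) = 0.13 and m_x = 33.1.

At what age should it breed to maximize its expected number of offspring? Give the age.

5

Expected offspring if breeding at age x = l(x) × m_x:
  age 2: 0.63 × 7.0 = 4.410
  age 3: 0.46 × 9.1 = 4.186
  age 4: 0.30 × 14.6 = 4.380
  age 5: 0.17 × 28.0 = 4.760
  age 6: 0.13 × 33.1 = 4.303
Maximum at age 5 (4.760).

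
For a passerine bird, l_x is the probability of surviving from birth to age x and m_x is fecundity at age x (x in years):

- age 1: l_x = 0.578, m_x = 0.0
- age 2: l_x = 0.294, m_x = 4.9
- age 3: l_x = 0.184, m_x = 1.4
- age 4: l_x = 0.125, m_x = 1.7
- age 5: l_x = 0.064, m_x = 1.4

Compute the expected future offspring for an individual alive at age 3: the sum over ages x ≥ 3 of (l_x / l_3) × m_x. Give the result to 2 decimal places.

3.04

l_3 = 0.184. Conditional survival from age 3 to x is l_x / l_3.
  x=3: (0.184/0.184) × 1.4 = 1.4000
  x=4: (0.125/0.184) × 1.7 = 1.1549
  x=5: (0.064/0.184) × 1.4 = 0.4870
Sum = 1.4000 + 1.1549 + 0.4870 = 3.0418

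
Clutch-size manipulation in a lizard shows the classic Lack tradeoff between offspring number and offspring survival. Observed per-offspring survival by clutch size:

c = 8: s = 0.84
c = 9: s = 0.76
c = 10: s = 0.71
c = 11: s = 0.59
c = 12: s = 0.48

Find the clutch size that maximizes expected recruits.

Expected recruits = c × s(c):
  c=8: 8 × 0.84 = 6.720
  c=9: 9 × 0.76 = 6.840
  c=10: 10 × 0.71 = 7.100
  c=11: 11 × 0.59 = 6.490
  c=12: 12 × 0.48 = 5.760
Maximum at c = 10 (7.100 recruits).

10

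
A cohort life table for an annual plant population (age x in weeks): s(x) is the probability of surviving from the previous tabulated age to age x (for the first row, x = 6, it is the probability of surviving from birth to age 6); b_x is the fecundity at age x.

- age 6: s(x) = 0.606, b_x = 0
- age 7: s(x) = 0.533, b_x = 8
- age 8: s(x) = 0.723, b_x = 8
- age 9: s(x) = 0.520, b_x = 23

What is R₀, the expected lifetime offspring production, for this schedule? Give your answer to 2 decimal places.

Survivorship from birth: l_x = s_6·s_7·…·s_x.
  l_6 = 0.60600
  l_7 = 0.32300
  l_8 = 0.23353
  l_9 = 0.12143
R₀ = Σ l_x b_x:
  age 6: 0.60600 × 0 = 0.0000
  age 7: 0.32300 × 8 = 2.5840
  age 8: 0.23353 × 8 = 1.8682
  age 9: 0.12143 × 23 = 2.7929
R₀ = 0.0000 + 2.5840 + 1.8682 + 2.7929 = 7.2451

7.25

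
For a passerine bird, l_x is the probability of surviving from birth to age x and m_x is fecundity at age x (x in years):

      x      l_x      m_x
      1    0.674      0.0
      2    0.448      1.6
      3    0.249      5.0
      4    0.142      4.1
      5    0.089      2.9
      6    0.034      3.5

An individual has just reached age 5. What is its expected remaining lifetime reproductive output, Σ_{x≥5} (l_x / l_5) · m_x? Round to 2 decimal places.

l_5 = 0.089. Conditional survival from age 5 to x is l_x / l_5.
  x=5: (0.089/0.089) × 2.9 = 2.9000
  x=6: (0.034/0.089) × 3.5 = 1.3371
Sum = 2.9000 + 1.3371 = 4.2371

4.24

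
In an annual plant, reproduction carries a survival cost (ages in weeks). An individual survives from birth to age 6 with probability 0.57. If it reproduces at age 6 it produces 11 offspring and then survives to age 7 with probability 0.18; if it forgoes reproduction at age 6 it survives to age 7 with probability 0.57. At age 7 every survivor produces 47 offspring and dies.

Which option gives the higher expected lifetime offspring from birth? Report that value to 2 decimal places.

15.27

breed at age 6: R₀ = 0.57 × (11 + 0.18 × 47) = 0.57 × 19.4600 = 11.0922
delay to age 7: R₀ = 0.57 × (0.57 × 47) = 0.57 × 26.7900 = 15.2703
Higher: delay to age 7 (15.2703).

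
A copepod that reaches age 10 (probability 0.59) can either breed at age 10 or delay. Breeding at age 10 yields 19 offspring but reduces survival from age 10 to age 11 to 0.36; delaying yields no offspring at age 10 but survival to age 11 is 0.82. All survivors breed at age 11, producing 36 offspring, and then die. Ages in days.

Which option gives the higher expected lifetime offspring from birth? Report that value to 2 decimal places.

18.86

breed at age 10: R₀ = 0.59 × (19 + 0.36 × 36) = 0.59 × 31.9600 = 18.8564
delay to age 11: R₀ = 0.59 × (0.82 × 36) = 0.59 × 29.5200 = 17.4168
Higher: breed at age 10 (18.8564).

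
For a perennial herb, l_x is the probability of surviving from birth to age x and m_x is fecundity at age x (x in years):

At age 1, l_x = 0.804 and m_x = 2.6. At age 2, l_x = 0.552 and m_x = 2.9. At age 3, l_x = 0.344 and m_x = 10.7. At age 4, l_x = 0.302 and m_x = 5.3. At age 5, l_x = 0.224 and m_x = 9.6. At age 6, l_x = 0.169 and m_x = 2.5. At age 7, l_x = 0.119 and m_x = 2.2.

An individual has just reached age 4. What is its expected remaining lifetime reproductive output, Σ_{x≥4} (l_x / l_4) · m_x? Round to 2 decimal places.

l_4 = 0.302. Conditional survival from age 4 to x is l_x / l_4.
  x=4: (0.302/0.302) × 5.3 = 5.3000
  x=5: (0.224/0.302) × 9.6 = 7.1205
  x=6: (0.169/0.302) × 2.5 = 1.3990
  x=7: (0.119/0.302) × 2.2 = 0.8669
Sum = 5.3000 + 7.1205 + 1.3990 + 0.8669 = 14.6864

14.69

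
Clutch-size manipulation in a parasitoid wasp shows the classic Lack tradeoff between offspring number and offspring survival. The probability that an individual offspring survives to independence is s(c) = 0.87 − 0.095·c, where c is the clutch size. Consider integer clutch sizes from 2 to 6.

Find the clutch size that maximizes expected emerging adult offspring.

5

Expected emerging adult offspring = c × s(c):
  c=2: 2 × 0.680 = 1.360
  c=3: 3 × 0.585 = 1.755
  c=4: 4 × 0.490 = 1.960
  c=5: 5 × 0.395 = 1.975
  c=6: 6 × 0.300 = 1.800
Maximum at c = 5 (1.975 emerging adult offspring).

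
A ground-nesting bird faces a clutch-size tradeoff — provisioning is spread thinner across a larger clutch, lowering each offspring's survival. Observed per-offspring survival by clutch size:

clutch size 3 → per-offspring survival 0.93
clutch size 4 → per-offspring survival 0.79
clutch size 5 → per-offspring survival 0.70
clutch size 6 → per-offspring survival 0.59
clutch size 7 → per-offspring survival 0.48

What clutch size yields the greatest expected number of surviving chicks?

Expected surviving chicks = c × s(c):
  c=3: 3 × 0.93 = 2.790
  c=4: 4 × 0.79 = 3.160
  c=5: 5 × 0.70 = 3.500
  c=6: 6 × 0.59 = 3.540
  c=7: 7 × 0.48 = 3.360
Maximum at c = 6 (3.540 surviving chicks).

6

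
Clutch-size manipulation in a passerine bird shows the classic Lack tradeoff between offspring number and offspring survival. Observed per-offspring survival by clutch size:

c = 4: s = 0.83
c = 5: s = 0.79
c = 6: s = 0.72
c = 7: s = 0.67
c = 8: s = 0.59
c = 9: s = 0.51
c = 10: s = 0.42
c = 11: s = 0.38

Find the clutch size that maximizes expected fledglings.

8

Expected fledglings = c × s(c):
  c=4: 4 × 0.83 = 3.320
  c=5: 5 × 0.79 = 3.950
  c=6: 6 × 0.72 = 4.320
  c=7: 7 × 0.67 = 4.690
  c=8: 8 × 0.59 = 4.720
  c=9: 9 × 0.51 = 4.590
  c=10: 10 × 0.42 = 4.200
  c=11: 11 × 0.38 = 4.180
Maximum at c = 8 (4.720 fledglings).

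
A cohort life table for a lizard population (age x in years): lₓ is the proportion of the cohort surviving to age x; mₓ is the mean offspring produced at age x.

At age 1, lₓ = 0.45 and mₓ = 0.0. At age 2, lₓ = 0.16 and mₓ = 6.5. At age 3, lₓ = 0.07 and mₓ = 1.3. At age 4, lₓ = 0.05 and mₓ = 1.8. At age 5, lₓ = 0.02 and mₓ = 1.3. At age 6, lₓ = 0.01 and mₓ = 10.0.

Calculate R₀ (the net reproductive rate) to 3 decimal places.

R₀ = Σ lₓ mₓ:
  age 1: 0.45 × 0.0 = 0.0000
  age 2: 0.16 × 6.5 = 1.0400
  age 3: 0.07 × 1.3 = 0.0910
  age 4: 0.05 × 1.8 = 0.0900
  age 5: 0.02 × 1.3 = 0.0260
  age 6: 0.01 × 10.0 = 0.1000
R₀ = 0.0000 + 1.0400 + 0.0910 + 0.0900 + 0.0260 + 0.1000 = 1.3470

1.347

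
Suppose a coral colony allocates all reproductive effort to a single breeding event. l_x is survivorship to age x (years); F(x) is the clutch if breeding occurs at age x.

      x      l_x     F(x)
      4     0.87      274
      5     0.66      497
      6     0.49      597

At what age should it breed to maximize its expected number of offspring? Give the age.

5

Expected offspring if breeding at age x = l_x × F(x):
  age 4: 0.87 × 274 = 238.380
  age 5: 0.66 × 497 = 328.020
  age 6: 0.49 × 597 = 292.530
Maximum at age 5 (328.020).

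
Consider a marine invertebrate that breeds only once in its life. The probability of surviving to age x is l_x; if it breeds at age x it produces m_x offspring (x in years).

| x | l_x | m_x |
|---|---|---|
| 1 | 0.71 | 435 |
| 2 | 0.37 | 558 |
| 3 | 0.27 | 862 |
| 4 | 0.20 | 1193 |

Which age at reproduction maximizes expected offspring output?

Expected offspring if breeding at age x = l_x × m_x:
  age 1: 0.71 × 435 = 308.850
  age 2: 0.37 × 558 = 206.460
  age 3: 0.27 × 862 = 232.740
  age 4: 0.20 × 1193 = 238.600
Maximum at age 1 (308.850).

1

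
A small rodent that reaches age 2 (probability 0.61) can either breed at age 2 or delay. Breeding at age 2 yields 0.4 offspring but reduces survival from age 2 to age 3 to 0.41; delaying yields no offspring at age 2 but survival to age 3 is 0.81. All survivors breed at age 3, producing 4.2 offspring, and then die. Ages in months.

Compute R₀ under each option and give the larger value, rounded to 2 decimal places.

2.08

breed at age 2: R₀ = 0.61 × (0.4 + 0.41 × 4.2) = 0.61 × 2.1220 = 1.2944
delay to age 3: R₀ = 0.61 × (0.81 × 4.2) = 0.61 × 3.4020 = 2.0752
Higher: delay to age 3 (2.0752).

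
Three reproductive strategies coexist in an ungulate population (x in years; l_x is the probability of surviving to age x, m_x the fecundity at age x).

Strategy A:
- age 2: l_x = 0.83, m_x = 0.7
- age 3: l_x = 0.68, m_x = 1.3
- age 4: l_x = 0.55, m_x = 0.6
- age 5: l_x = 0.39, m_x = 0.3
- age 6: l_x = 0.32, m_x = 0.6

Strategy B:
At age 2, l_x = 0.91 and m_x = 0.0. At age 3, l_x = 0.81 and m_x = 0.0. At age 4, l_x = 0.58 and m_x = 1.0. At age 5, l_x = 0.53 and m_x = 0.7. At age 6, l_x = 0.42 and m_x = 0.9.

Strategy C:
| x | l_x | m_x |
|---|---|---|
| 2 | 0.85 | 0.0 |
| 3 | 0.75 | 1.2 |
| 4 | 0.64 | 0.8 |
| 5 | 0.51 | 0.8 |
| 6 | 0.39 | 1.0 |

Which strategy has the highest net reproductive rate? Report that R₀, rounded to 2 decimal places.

2.21

Strategy A: R₀ = 0.83×0.7 + 0.68×1.3 + 0.55×0.6 + 0.39×0.3 + 0.32×0.6 = 2.1040
Strategy B: R₀ = 0.91×0.0 + 0.81×0.0 + 0.58×1.0 + 0.53×0.7 + 0.42×0.9 = 1.3290
Strategy C: R₀ = 0.85×0.0 + 0.75×1.2 + 0.64×0.8 + 0.51×0.8 + 0.39×1.0 = 2.2100
Highest R₀: strategy C with 2.2100.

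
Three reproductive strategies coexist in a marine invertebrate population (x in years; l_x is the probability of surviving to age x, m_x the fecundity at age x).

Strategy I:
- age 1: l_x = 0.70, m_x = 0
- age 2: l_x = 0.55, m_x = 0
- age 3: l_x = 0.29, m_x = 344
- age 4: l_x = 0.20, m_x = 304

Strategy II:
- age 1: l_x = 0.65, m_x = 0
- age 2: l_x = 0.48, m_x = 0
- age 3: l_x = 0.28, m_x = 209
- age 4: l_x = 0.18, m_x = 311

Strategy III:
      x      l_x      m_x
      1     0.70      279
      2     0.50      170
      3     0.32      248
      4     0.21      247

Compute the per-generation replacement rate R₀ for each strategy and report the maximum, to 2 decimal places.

411.53

Strategy I: R₀ = 0.70×0 + 0.55×0 + 0.29×344 + 0.20×304 = 160.5600
Strategy II: R₀ = 0.65×0 + 0.48×0 + 0.28×209 + 0.18×311 = 114.5000
Strategy III: R₀ = 0.70×279 + 0.50×170 + 0.32×248 + 0.21×247 = 411.5300
Highest R₀: strategy III with 411.5300.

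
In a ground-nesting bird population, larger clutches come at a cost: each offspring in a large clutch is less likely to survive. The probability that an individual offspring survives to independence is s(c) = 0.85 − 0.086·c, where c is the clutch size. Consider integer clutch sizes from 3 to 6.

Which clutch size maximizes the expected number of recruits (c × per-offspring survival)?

5

Expected recruits = c × s(c):
  c=3: 3 × 0.592 = 1.776
  c=4: 4 × 0.506 = 2.024
  c=5: 5 × 0.420 = 2.100
  c=6: 6 × 0.334 = 2.004
Maximum at c = 5 (2.100 recruits).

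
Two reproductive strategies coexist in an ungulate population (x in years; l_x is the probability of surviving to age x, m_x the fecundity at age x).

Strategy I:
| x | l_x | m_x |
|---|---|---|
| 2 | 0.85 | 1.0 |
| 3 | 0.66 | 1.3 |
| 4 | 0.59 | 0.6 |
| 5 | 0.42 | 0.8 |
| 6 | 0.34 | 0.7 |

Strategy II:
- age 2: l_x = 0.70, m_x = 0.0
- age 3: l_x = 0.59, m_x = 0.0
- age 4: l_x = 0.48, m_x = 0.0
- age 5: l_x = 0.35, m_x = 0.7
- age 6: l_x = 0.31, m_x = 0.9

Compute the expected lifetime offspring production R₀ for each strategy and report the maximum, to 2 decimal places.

Strategy I: R₀ = 0.85×1.0 + 0.66×1.3 + 0.59×0.6 + 0.42×0.8 + 0.34×0.7 = 2.6360
Strategy II: R₀ = 0.70×0.0 + 0.59×0.0 + 0.48×0.0 + 0.35×0.7 + 0.31×0.9 = 0.5240
Highest R₀: strategy I with 2.6360.

2.64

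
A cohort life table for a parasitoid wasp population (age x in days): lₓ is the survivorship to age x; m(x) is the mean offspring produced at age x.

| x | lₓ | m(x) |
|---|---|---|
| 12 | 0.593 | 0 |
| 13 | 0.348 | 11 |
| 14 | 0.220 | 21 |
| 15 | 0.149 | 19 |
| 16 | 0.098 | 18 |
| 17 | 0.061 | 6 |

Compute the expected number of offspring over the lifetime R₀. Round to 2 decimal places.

R₀ = Σ lₓ m(x):
  age 12: 0.593 × 0 = 0.0000
  age 13: 0.348 × 11 = 3.8280
  age 14: 0.220 × 21 = 4.6200
  age 15: 0.149 × 19 = 2.8310
  age 16: 0.098 × 18 = 1.7640
  age 17: 0.061 × 6 = 0.3660
R₀ = 0.0000 + 3.8280 + 4.6200 + 2.8310 + 1.7640 + 0.3660 = 13.4090

13.41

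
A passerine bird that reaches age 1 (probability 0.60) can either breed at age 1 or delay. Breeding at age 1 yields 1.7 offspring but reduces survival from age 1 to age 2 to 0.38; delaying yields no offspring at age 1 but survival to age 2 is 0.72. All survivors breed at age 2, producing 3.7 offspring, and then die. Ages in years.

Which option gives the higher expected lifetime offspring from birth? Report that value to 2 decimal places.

1.86

breed at age 1: R₀ = 0.60 × (1.7 + 0.38 × 3.7) = 0.60 × 3.1060 = 1.8636
delay to age 2: R₀ = 0.60 × (0.72 × 3.7) = 0.60 × 2.6640 = 1.5984
Higher: breed at age 1 (1.8636).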